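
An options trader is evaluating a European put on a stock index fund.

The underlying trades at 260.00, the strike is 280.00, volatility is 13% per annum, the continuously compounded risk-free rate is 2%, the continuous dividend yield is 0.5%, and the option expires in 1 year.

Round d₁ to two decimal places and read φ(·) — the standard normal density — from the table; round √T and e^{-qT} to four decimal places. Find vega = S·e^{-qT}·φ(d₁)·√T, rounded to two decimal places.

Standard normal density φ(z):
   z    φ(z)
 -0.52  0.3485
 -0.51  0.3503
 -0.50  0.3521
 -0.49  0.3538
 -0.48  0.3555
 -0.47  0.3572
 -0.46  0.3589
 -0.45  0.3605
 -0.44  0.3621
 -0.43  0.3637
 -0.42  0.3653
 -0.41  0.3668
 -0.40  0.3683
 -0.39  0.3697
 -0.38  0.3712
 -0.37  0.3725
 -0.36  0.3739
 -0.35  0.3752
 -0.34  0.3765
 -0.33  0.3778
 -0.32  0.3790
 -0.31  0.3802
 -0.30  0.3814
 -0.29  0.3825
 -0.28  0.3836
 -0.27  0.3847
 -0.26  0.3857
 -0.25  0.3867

σ√T = 0.13 × 1.0000 = 0.1300
d₁ = [ln(260/280) + (0.02 − 0.005 + 0.13²/2)·1] / 0.1300 = [-0.0741 + 0.0234] / 0.1300 = -0.3897 ⇒ -0.39
√T = √1 = 1.0000
φ(d₁) = φ(-0.39) = 0.3697
e^(−qT) = e^(−0.005·1) = 0.9950
vega = S·e^(−qT)·φ(d₁)·√T = 260·0.9950·0.3697·1.0000 = 95.6414
(The call has the same vega.)

95.64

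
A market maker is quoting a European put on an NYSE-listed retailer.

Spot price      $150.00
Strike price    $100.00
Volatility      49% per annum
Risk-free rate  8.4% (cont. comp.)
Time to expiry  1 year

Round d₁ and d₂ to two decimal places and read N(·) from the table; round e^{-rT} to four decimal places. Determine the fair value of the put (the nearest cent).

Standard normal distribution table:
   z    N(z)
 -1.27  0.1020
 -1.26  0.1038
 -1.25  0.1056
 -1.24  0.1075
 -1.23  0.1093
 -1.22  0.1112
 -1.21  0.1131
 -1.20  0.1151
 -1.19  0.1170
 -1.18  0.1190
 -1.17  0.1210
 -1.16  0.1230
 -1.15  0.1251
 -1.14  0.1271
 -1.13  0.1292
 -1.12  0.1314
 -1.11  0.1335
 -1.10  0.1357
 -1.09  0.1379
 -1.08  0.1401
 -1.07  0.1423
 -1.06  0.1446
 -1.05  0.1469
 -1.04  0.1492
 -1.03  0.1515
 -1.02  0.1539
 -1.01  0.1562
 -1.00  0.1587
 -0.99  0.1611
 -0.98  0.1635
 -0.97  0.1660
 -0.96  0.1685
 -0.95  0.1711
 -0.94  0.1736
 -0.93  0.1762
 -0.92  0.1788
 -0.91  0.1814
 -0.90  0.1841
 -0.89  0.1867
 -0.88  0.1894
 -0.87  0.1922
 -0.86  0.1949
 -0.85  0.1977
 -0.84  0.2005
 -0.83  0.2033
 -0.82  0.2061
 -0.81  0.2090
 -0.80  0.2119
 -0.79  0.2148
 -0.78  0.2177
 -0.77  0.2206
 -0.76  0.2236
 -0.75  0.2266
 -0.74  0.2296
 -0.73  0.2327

$4.71

T = 1;  σ√T = 0.4900
d₁ = [ln(150/100) + (0.084 + 0.49²/2)·1] / 0.4900 = [0.4055 + 0.2041] / 0.4900 = 1.2439 ≈ 1.24
d₂ = d₁ − σ√T = 1.2439 − 0.4900 = 0.7539 ≈ 0.75
exp(−rT) = exp(−0.084·1) = 0.9194
N(−d₂) = N(-0.75) = 0.2266;  N(−d₁) = N(-1.24) = 0.1075
P = 100·0.9194·0.2266 − 150·0.1075 = 20.8336 − 16.1250 = 4.7086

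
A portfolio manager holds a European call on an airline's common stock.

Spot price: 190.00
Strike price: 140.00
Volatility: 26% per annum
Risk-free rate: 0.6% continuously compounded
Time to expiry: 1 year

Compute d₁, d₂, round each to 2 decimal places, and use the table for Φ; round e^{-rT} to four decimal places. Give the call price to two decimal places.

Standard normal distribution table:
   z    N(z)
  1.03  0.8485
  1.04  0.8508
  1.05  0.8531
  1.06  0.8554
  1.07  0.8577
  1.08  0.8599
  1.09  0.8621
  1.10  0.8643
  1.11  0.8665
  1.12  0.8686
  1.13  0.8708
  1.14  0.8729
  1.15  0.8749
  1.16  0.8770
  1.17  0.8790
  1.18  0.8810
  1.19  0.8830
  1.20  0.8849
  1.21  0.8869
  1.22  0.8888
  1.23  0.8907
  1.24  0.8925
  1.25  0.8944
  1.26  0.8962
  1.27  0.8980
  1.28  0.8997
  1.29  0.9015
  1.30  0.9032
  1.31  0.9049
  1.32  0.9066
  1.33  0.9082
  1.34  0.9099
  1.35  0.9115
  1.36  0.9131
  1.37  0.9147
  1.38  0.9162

σ√T = 0.26·√1 = 0.2600
d₁ = [ln(190/140) + (0.006 + 0.26²/2)·1] / 0.2600 = [0.3054 + 0.0398] / 0.2600 = 1.3276 ≈ 1.33
d₂ = d₁ − σ√T = 1.3276 − 0.2600 = 1.0676 ≈ 1.07
e^(−rT) = e^(−0.006·1) = 0.9940
C = 190·N(1.33) − 140·0.9940·N(1.07) = 190·0.9082 − 140·0.9940·0.8577 = 172.5580 − 119.3575 = 53.2005

53.20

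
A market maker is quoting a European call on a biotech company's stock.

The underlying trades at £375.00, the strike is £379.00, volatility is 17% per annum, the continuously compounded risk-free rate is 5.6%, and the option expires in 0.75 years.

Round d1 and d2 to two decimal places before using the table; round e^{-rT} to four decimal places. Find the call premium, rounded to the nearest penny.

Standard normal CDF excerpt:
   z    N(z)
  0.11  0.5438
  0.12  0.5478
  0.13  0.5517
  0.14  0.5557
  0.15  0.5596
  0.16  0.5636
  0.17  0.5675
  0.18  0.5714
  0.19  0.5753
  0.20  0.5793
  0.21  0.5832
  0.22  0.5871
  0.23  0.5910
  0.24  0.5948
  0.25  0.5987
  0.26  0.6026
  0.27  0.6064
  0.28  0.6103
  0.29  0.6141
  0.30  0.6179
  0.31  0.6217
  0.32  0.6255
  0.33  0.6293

£28.33

σ√T = 0.17 × 0.8660 = 0.1472
d₁ = [ln(375/379) + (0.056 + 0.17²/2)·0.75] / 0.1472 = [-0.0106 + 0.0528] / 0.1472 = 0.2868 ≈ 0.29
d₂ = d₁ − σ√T = 0.2868 − 0.1472 = 0.1396 ≈ 0.14
exp(−rT) = exp(−0.056·0.75) = 0.9589
C = 375·N(0.29) − 379·0.9589·N(0.14) = 375·0.6141 − 379·0.9589·0.5557 = 230.2875 − 201.9542 = 28.3333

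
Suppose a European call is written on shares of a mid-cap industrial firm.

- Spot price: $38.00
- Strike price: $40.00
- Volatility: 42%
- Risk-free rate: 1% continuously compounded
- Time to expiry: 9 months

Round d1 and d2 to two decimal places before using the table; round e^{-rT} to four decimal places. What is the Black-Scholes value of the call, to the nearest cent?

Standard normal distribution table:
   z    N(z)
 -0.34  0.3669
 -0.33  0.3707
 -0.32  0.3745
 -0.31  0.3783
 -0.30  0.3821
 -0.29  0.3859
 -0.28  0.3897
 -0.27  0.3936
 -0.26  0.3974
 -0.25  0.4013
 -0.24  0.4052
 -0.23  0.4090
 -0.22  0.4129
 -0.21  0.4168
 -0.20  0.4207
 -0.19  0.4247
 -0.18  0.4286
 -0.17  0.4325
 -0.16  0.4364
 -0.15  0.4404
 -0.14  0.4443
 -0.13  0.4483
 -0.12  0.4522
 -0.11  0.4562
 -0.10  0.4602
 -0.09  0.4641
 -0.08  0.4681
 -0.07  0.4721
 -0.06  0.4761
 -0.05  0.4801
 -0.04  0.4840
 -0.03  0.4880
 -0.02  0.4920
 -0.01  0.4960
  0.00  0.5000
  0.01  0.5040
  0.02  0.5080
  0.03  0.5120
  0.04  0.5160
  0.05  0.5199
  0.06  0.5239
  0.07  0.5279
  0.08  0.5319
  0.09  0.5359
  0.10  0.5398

T = 0.75;  σ√T = 0.3637
d₁ = [ln(38/40) + (0.01 + 0.42²/2)·0.75] / 0.3637 = [-0.0513 + 0.0736] / 0.3637 = 0.0615 ≈ 0.06
d₂ = d₁ − σ√T = 0.0615 − 0.3637 = -0.3023 ≈ -0.30
e^(−rT) = e^(−0.01·0.75) = 0.9925
N(d₁) = N(0.06) = 0.5239;  N(d₂) = N(-0.30) = 0.3821
C = 38·0.5239 − 40·0.9925·0.3821 = 19.9082 − 15.1694 = 4.7388

$4.74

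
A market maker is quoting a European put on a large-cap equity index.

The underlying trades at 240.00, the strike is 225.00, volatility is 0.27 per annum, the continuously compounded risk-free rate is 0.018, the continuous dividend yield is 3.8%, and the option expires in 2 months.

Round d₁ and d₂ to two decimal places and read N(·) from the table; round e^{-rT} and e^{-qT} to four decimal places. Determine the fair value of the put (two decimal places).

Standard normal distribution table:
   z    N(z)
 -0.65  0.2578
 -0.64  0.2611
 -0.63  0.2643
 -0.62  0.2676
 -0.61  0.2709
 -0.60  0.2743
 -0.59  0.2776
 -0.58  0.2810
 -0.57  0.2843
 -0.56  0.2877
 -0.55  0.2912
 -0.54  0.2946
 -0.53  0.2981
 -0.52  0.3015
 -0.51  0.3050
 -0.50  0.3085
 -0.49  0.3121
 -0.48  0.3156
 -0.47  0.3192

4.60

σ√T = 0.27 × 0.4082 = 0.1102
d₁ = [ln(240/225) + (0.018 − 0.038 + 0.27²/2)·0.1667] / 0.1102 = [0.0645 + 0.0027] / 0.1102 = 0.6104 which rounds to 0.61
d₂ = d₁ − σ√T = 0.6104 − 0.1102 = 0.5002 which rounds to 0.50
e^(−qT) = e^(−0.038·0.1667) = 0.9937;  e^(−rT) = e^(−0.018·0.1667) = 0.9970
N(−d₂) = N(-0.50) = 0.3085;  N(−d₁) = N(-0.61) = 0.2709
P = 225·0.9970·0.3085 − 240·0.9937·0.2709 = 69.2043 − 64.6064 = 4.5979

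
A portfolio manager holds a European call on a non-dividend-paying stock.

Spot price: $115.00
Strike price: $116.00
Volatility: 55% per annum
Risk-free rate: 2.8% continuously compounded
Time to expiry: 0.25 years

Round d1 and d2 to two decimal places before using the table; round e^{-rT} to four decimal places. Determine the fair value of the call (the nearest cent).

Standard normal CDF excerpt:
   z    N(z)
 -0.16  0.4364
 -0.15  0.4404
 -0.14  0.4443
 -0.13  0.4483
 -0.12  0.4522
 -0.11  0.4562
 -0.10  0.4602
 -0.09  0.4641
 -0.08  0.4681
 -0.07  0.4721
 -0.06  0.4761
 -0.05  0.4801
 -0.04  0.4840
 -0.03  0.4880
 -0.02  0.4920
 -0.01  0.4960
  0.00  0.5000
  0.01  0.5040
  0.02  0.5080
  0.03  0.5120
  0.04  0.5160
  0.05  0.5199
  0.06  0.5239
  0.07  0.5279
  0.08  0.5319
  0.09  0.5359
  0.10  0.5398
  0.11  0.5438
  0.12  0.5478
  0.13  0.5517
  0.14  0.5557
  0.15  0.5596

σ√T = 0.55·√0.25 = 0.2750
d₁ = [ln(115/116) + (0.028 + ½·0.55²)·0.25] / (σ√T) = (-0.0087 + 0.0448) / 0.2750 = 0.1315 ⇒ 0.13
d₂ = 0.1315 − 0.2750 = -0.1435 ⇒ -0.14
exp(−rT) = exp(−0.028·0.25) = 0.9930
C = 115·N(0.13) − 116·0.9930·N(-0.14) = 115·0.5517 − 116·0.9930·0.4443 = 63.4455 − 51.1780 = 12.2675

$12.27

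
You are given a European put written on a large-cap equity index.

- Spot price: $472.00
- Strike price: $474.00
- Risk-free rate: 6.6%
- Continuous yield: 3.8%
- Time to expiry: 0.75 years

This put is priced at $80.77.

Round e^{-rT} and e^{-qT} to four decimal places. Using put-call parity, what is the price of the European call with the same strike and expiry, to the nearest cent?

e^(−qT) = e^(−0.038·0.75) = 0.9719;  e^(−rT) = e^(−0.066·0.75) = 0.9517
Put-call parity: C − P = S·e^(−qT) − K·e^(−rT) = 472·0.9719 − 474·0.9517 = 458.7368 − 451.1058 = 7.6310
C = P + (C − P) = 80.77 + (7.6310) = 88.4010

$88.40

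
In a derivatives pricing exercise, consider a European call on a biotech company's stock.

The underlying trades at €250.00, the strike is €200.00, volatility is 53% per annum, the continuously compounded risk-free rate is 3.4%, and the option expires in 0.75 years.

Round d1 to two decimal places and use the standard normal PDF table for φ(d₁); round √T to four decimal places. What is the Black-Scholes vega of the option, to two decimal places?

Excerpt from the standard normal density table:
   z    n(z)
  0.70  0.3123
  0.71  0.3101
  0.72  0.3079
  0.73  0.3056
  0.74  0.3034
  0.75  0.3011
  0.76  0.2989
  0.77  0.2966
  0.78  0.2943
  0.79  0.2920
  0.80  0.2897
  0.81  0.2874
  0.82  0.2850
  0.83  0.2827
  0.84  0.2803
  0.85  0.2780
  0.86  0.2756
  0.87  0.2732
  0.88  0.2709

64.21

T = 0.75;  σ√T = 0.4590
d₁ = [ln(250/200) + (0.034 + ½·0.53²)·0.75] / (σ√T) = (0.2231 + 0.1308) / 0.4590 = 0.7712 ⇒ 0.77
√T = √0.75 = 0.8660
φ(d₁) = φ(0.77) = 0.2966
vega = S·φ(d₁)·√T = 250·0.2966·0.8660 = 64.2139
(Call and put vega coincide under Black-Scholes.)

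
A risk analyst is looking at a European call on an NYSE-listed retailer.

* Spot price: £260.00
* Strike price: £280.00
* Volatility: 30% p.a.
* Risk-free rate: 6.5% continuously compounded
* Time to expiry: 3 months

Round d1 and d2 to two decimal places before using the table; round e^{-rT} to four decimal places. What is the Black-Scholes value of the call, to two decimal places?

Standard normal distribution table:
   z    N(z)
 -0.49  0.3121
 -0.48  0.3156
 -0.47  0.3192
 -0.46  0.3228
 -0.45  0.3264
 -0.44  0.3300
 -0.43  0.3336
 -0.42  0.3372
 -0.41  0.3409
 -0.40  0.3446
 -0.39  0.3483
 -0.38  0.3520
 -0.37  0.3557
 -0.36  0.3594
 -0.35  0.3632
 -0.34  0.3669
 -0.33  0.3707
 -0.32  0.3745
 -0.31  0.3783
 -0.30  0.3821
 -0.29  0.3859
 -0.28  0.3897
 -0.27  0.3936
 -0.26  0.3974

£9.43

σ√T = 0.3 × 0.5000 = 0.1500
d₁ = [ln(260/280) + (0.065 + 0.3²/2)·0.25] / 0.1500 = [-0.0741 + 0.0275] / 0.1500 = -0.3107 ≈ -0.31
d₂ = d₁ − σ√T = -0.3107 − 0.1500 = -0.4607 ≈ -0.46
exp(−rT) = exp(−0.065·0.25) = 0.9839
N(d₁) = N(-0.31) = 0.3783;  N(d₂) = N(-0.46) = 0.3228
C = 260·0.3783 − 280·0.9839·0.3228 = 98.3580 − 88.9288 = 9.4292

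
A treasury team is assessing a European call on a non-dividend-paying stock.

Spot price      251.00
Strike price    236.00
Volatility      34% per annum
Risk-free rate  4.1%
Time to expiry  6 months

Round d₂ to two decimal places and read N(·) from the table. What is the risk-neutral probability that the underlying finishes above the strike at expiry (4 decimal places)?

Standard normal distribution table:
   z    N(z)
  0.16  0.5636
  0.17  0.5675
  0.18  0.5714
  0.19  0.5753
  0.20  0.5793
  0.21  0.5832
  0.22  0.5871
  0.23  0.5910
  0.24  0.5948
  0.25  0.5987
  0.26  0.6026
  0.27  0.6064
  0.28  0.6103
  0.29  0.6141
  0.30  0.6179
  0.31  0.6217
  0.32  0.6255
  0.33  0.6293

σ√T = 0.34·√0.5 = 0.2404
d₁ = [ln(251/236) + (0.041 + 0.34²/2)·0.5] / 0.2404 = [0.0616 + 0.0494] / 0.2404 = 0.4618 which rounds to 0.46
d₂ = d₁ − σ√T = 0.4618 − 0.2404 = 0.2214 which rounds to 0.22
Pr(exercise) under Q = N(d₂) = 0.5871

0.5871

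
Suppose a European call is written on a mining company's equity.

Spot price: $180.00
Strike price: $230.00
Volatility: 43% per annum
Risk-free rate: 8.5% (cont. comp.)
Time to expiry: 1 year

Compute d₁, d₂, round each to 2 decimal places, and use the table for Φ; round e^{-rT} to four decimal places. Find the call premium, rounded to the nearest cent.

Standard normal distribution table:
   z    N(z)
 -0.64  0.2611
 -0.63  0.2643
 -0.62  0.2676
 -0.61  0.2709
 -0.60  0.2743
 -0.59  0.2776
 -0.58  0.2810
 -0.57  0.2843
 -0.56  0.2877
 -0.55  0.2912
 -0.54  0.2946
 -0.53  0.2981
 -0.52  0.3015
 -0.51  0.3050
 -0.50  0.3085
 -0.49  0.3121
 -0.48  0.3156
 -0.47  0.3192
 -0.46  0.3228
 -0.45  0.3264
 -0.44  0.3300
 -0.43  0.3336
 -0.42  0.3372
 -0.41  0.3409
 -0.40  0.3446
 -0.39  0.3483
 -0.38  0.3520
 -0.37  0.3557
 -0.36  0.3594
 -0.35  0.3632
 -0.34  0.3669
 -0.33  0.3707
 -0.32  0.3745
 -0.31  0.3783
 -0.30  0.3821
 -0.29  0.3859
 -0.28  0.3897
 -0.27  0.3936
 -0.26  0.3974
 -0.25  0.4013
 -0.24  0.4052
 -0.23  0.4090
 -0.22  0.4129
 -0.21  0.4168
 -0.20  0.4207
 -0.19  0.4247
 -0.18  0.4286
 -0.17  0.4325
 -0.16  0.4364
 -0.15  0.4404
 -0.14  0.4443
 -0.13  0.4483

$19.91

σ√T = 0.43·√1 = 0.4300
d₁ = [ln(180/230) + (0.085 + 0.43²/2)·1] / 0.4300 = [-0.2451 + 0.1774] / 0.4300 = -0.1574 ≈ -0.16
d₂ = d₁ − σ√T = -0.1574 − 0.4300 = -0.5874 ≈ -0.59
exp(−rT) = exp(−0.085·1) = 0.9185
C = 180·N(-0.16) − 230·0.9185·N(-0.59) = 180·0.4364 − 230·0.9185·0.2776 = 78.5520 − 58.6444 = 19.9076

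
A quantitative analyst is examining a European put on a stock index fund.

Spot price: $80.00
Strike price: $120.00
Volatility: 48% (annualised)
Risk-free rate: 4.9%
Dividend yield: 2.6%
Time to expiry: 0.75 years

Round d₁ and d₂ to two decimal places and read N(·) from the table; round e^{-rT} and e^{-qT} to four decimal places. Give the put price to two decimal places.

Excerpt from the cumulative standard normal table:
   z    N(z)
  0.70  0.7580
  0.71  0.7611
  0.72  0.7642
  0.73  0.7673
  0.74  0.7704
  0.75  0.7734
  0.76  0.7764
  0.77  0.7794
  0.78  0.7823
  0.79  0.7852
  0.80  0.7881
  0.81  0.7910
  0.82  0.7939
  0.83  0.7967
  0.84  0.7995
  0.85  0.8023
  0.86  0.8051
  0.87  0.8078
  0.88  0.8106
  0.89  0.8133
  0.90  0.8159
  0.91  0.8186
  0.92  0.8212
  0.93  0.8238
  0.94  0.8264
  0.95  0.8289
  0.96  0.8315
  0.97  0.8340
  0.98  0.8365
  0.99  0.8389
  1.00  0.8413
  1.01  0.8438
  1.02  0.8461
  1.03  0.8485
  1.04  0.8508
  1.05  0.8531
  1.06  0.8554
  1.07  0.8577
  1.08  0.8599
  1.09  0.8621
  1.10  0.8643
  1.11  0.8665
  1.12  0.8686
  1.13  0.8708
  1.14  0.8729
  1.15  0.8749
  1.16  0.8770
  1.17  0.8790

$40.77

σ√T = 0.48 × 0.8660 = 0.4157
d₁ = [ln(80/120) + (0.049 − 0.026 + 0.48²/2)·0.75] / 0.4157 = [-0.4055 + 0.1036] / 0.4157 = -0.7261 ⇒ -0.73
d₂ = d₁ − σ√T = -0.7261 − 0.4157 = -1.1417 ⇒ -1.14
exp(−qT) = exp(−0.026·0.75) = 0.9807;  exp(−rT) = exp(−0.049·0.75) = 0.9639
N(−d₂) = N(1.14) = 0.8729;  N(−d₁) = N(0.73) = 0.7673
P = 120·0.9639·0.8729 − 80·0.9807·0.7673 = 100.9666 − 60.1993 = 40.7673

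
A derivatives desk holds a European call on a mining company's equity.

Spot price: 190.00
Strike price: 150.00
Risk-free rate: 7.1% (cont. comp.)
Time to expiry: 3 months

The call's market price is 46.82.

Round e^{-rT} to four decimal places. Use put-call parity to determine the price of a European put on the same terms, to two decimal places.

4.18

e^(−rT) = e^(−0.071·0.25) = 0.9824
Put-call parity: C − P = S − K·e^(−rT) = 190 − 150·0.9824 = 190 − 147.3600 = 42.6400
P = C − (C − P) = 46.82 − (42.6400) = 4.1800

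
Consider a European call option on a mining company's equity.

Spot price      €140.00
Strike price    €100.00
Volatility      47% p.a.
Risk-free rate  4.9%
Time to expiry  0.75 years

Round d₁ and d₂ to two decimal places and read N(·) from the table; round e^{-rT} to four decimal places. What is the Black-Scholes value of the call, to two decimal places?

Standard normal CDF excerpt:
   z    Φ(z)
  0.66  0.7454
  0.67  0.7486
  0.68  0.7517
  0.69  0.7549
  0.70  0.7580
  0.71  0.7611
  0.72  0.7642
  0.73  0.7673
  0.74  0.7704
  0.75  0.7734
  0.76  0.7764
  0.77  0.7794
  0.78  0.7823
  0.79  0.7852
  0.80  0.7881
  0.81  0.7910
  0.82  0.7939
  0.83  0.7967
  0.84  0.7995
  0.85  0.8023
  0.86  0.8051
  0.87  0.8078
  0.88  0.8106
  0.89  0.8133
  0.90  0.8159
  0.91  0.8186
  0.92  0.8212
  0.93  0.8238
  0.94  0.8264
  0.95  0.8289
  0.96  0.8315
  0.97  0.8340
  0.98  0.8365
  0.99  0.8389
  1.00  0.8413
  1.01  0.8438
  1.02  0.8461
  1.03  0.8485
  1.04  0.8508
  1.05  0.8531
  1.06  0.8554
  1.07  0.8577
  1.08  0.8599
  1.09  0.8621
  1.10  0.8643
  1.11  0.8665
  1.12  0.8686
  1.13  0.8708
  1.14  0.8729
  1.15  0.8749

€48.24

σ√T = 0.47 × 0.8660 = 0.4070
ln(S/K) + (r + σ²/2)T = ln(140/100) + (0.049 + 0.47²/2)·0.75 = 0.3365 + 0.1196 = 0.4561
d₁ = 0.4561 / 0.4070 = 1.1205 which rounds to 1.12
d₂ = d₁ − σ√T = 1.1205 − 0.4070 = 0.7134 which rounds to 0.71
e^(−rT) = e^(−0.049·0.75) = 0.9639
N(d₁) = N(1.12) = 0.8686;  N(d₂) = N(0.71) = 0.7611
C = 140·0.8686 − 100·0.9639·0.7611 = 121.6040 − 73.3624 = 48.2416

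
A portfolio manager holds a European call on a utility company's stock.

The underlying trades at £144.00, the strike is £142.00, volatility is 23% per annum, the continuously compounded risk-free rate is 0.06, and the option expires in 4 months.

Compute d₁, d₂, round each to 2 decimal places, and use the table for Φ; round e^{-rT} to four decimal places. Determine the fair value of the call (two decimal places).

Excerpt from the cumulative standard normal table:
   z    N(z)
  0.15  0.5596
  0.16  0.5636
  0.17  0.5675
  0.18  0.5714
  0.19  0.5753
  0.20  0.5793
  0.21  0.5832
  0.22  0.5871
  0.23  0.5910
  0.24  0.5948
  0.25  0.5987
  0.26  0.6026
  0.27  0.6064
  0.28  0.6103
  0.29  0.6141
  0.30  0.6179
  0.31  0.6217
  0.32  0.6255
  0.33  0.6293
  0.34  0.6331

£10.00

σ√T = 0.23·√0.3333 = 0.1328
d₁ = [ln(144/142) + (0.06 + 0.23²/2)·0.3333] / 0.1328 = [0.0140 + 0.0288] / 0.1328 = 0.3223 → 0.32
d₂ = d₁ − σ√T = 0.3223 − 0.1328 = 0.1895 → 0.19
exp(−rT) = exp(−0.06·0.3333) = 0.9802
N(d₁) = N(0.32) = 0.6255;  N(d₂) = N(0.19) = 0.5753
C = 144·0.6255 − 142·0.9802·0.5753 = 90.0720 − 80.0751 = 9.9969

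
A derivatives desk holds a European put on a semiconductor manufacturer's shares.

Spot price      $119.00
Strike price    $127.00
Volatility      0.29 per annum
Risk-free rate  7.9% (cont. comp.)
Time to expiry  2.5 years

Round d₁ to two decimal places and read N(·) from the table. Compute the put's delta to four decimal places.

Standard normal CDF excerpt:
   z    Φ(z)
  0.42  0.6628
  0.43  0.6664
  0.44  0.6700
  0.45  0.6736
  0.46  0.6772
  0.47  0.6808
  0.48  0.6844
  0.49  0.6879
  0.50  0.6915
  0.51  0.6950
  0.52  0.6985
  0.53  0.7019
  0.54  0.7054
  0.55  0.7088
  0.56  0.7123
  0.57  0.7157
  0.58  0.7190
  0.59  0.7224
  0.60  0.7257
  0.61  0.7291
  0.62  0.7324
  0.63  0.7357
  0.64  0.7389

σ√T = 0.29 × 1.5811 = 0.4585
d₁ = [ln(119/127) + (0.079 + ½·0.29²)·2.5] / (σ√T) = (-0.0651 + 0.3026) / 0.4585 = 0.5181 ⇒ 0.52
N(d₁) = N(0.52) = 0.6985
Δ_put = N(d₁) − 1 = 0.6985 − 1 = -0.3015

-0.3015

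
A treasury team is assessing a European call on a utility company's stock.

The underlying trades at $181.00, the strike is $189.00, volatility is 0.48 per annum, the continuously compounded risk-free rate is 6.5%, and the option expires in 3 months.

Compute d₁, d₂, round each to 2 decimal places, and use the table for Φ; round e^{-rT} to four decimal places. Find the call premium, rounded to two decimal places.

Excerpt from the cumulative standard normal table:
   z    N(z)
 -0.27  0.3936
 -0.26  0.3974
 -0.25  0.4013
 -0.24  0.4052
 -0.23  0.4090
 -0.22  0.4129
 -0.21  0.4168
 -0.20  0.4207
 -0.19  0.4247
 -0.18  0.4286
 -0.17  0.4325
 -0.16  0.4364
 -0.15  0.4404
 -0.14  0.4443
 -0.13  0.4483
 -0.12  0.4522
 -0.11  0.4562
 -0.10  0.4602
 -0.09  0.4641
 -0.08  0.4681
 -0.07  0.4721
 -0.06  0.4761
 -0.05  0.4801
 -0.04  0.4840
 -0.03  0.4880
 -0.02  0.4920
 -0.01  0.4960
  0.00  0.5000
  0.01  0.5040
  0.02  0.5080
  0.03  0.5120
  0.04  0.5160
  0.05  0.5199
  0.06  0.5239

T = 0.25;  σ√T = 0.2400
ln(S/K) + (r + σ²/2)T = ln(181/189) + (0.065 + 0.48²/2)·0.25 = -0.0432 + 0.0450 = 0.0018
d₁ = 0.0018 / 0.2400 = 0.0075 → 0.01
d₂ = d₁ − σ√T = 0.0075 − 0.2400 = -0.2325 → -0.23
e^(−rT) = e^(−0.065·0.25) = 0.9839
C = 181·N(0.01) − 189·0.9839·N(-0.23) = 181·0.5040 − 189·0.9839·0.4090 = 91.2240 − 76.0565 = 15.1675

$15.17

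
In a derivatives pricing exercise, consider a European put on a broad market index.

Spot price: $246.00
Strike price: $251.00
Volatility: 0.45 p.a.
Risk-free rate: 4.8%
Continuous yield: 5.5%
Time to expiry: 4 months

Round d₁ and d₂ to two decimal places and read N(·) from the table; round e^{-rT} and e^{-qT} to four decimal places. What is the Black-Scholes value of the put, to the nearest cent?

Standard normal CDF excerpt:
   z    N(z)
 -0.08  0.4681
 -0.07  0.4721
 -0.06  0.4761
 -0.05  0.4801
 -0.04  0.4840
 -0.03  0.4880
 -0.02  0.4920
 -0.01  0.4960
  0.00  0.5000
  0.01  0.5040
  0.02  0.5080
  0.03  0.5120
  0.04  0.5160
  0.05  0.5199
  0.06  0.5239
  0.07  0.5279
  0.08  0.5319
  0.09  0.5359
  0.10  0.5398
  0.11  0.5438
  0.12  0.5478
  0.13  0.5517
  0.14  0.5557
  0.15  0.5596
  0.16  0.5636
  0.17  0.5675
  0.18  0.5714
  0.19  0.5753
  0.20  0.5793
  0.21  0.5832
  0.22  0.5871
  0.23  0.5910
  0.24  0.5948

$28.12

σ√T = 0.45·√0.3333 = 0.2598
d₁ = [ln(246/251) + (0.048 − 0.055 + 0.45²/2)·0.3333] / 0.2598 = [-0.0201 + 0.0314] / 0.2598 = 0.0435 ≈ 0.04
d₂ = d₁ − σ√T = 0.0435 − 0.2598 = -0.2163 ≈ -0.22
exp(−qT) = exp(−0.055·0.3333) = 0.9818;  exp(−rT) = exp(−0.048·0.3333) = 0.9841
N(−d₂) = N(0.22) = 0.5871;  N(−d₁) = N(-0.04) = 0.4840
P = 251·0.9841·0.5871 − 246·0.9818·0.4840 = 145.0190 − 116.8970 = 28.1220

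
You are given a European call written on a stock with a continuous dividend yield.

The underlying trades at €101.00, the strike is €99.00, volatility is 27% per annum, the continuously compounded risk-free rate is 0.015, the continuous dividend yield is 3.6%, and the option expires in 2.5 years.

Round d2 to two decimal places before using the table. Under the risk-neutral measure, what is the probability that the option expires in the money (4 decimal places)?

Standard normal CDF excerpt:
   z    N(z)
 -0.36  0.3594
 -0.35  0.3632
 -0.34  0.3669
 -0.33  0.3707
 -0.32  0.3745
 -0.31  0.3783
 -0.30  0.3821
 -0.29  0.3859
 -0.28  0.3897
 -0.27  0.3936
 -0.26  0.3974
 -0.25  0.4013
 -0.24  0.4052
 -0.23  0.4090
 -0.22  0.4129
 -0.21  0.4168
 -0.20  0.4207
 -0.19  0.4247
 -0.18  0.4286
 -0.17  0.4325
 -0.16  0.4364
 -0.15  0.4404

0.3859

σ√T = 0.27 × 1.5811 = 0.4269
ln(S/K) + (r − q + σ²/2)T = ln(101/99) + (0.015 − 0.036 + 0.27²/2)·2.5 = 0.0200 + 0.0386 = 0.0586
d₁ = 0.0586 / 0.4269 = 0.1373 ≈ 0.14
d₂ = d₁ − σ√T = 0.1373 − 0.4269 = -0.2896 ≈ -0.29
Risk-neutral Pr[S_T > K] = N(d₂) = N(-0.29) = 0.3859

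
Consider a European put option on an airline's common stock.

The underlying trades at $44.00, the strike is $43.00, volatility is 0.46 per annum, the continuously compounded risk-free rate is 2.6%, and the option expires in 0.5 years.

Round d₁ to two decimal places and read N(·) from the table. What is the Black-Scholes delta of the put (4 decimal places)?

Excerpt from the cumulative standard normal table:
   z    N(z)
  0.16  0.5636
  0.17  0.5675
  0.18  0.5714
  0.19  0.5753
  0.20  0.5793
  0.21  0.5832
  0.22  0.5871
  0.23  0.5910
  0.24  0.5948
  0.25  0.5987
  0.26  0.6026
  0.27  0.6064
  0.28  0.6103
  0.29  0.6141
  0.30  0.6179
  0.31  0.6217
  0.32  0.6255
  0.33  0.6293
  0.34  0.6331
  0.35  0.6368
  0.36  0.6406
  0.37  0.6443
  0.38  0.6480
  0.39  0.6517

-0.3936

σ√T = 0.46·√0.5 = 0.3253
d₁ = [ln(44/43) + (0.026 + 0.46²/2)·0.5] / 0.3253 = [0.0230 + 0.0659] / 0.3253 = 0.2733 → 0.27
N(d₁) = N(0.27) = 0.6064
Δ_put = N(d₁) − 1 = 0.6064 − 1 = -0.3936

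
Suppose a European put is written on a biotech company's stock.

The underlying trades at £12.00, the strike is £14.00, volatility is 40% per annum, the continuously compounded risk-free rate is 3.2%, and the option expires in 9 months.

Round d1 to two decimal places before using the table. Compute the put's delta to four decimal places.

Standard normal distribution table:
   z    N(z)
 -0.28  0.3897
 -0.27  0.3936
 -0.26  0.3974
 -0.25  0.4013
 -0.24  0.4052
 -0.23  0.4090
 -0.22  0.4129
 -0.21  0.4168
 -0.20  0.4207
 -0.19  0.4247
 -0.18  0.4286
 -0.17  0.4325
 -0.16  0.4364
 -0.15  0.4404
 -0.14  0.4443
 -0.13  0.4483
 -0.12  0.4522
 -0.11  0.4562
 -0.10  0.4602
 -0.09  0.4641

σ√T = 0.4·√0.75 = 0.3464
d₁ = [ln(12/14) + (0.032 + ½·0.4²)·0.75] / (σ√T) = (-0.1542 + 0.0840) / 0.3464 = -0.2025 ⇒ -0.20
N(d₁) = N(-0.20) = 0.4207
Δ_put = N(d₁) − 1 = 0.4207 − 1 = -0.5793

-0.5793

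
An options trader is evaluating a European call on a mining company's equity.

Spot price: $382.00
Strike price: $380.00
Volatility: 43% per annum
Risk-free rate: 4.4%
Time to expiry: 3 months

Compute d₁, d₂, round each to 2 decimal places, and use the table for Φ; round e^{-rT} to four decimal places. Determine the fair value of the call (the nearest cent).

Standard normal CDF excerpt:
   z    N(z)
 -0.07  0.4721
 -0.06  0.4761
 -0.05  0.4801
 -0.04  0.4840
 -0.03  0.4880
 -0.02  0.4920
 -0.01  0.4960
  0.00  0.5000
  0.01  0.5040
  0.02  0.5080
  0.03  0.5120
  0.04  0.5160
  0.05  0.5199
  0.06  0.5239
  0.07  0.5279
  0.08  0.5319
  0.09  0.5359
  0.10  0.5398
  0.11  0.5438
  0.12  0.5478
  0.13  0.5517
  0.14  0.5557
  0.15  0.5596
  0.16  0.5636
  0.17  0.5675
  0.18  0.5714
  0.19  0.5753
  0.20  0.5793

$34.86

σ√T = 0.43·√0.25 = 0.2150
ln(S/K) + (r + σ²/2)T = ln(382/380) + (0.044 + 0.43²/2)·0.25 = 0.0052 + 0.0341 = 0.0394
d₁ = 0.0394 / 0.2150 = 0.1831 which rounds to 0.18
d₂ = d₁ − σ√T = 0.1831 − 0.2150 = -0.0319 which rounds to -0.03
e^(−rT) = e^(−0.044·0.25) = 0.9891
C = 382·N(0.18) − 380·0.9891·N(-0.03) = 382·0.5714 − 380·0.9891·0.4880 = 218.2748 − 183.4187 = 34.8561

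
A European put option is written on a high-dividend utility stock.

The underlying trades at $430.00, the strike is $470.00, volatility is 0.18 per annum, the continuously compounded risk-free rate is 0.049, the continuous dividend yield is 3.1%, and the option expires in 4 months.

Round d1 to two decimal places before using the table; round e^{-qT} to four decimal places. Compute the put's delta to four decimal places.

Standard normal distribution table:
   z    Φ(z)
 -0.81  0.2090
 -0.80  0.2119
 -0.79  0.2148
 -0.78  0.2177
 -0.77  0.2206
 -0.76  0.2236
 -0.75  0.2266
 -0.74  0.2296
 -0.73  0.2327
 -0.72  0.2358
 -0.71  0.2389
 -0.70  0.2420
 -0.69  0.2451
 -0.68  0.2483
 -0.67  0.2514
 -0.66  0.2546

σ√T = 0.18 × 0.5774 = 0.1039
d₁ = [ln(430/470) + (0.049 − 0.031 + 0.18²/2)·0.3333] / 0.1039 = [-0.0889 + 0.0114] / 0.1039 = -0.7462 which rounds to -0.75
N(d₁) = N(-0.75) = 0.2266
Δ_put = e^(−qT)·(N(d₁) − 1) = 0.9897·(0.2266 − 1) = -0.7654

-0.7654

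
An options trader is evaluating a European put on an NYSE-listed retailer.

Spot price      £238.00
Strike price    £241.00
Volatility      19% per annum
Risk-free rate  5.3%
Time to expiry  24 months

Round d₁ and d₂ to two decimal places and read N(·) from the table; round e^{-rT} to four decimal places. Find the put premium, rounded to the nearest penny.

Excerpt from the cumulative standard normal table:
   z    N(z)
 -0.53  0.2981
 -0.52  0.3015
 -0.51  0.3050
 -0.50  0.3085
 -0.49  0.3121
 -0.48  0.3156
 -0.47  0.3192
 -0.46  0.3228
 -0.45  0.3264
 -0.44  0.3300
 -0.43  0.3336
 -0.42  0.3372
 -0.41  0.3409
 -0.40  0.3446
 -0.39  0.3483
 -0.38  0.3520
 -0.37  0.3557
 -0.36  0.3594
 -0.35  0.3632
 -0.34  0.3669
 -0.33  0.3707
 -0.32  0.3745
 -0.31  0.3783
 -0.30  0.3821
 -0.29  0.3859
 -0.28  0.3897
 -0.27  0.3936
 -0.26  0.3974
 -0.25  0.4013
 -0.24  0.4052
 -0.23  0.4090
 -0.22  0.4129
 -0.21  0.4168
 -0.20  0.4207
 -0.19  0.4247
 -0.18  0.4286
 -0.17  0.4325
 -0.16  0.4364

σ√T = 0.19·√2 = 0.2687
ln(S/K) + (r + σ²/2)T = ln(238/241) + (0.053 + 0.19²/2)·2 = -0.0125 + 0.1421 = 0.1296
d₁ = 0.1296 / 0.2687 = 0.4822 ⇒ 0.48
d₂ = d₁ − σ√T = 0.4822 − 0.2687 = 0.2135 ⇒ 0.21
exp(−rT) = exp(−0.053·2) = 0.8994
N(−d₂) = N(-0.21) = 0.4168;  N(−d₁) = N(-0.48) = 0.3156
P = 241·0.8994·0.4168 − 238·0.3156 = 90.3437 − 75.1128 = 15.2309

£15.23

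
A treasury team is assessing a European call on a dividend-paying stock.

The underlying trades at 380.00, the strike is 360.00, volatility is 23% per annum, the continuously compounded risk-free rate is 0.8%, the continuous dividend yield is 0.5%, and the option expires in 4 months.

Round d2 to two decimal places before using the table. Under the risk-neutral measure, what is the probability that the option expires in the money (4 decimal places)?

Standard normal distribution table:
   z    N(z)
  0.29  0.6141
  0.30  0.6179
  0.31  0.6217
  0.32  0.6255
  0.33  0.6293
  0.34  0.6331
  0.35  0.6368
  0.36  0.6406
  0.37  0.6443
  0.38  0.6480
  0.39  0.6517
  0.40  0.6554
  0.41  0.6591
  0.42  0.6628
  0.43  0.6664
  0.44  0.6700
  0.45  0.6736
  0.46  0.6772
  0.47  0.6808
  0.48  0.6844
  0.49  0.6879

0.6368

σ√T = 0.23 × 0.5774 = 0.1328
d₁ = [ln(380/360) + (0.008 − 0.005 + 0.23²/2)·0.3333] / 0.1328 = [0.0541 + 0.0098] / 0.1328 = 0.4811 ⇒ 0.48
d₂ = d₁ − σ√T = 0.4811 − 0.1328 = 0.3483 ⇒ 0.35
Pr(exercise) under Q = N(d₂) = 0.6368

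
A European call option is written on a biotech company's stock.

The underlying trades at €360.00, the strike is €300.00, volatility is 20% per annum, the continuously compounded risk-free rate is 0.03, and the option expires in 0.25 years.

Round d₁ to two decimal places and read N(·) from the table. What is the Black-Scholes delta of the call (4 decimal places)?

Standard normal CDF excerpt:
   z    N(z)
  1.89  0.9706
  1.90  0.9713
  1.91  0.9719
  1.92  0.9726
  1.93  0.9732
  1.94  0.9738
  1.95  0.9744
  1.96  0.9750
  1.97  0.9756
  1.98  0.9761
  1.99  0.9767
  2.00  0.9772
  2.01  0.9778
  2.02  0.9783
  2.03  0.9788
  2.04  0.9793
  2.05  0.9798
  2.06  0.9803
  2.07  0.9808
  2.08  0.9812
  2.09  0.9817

σ√T = 0.2·√0.25 = 0.1000
d₁ = [ln(360/300) + (0.03 + 0.2²/2)·0.25] / 0.1000 = [0.1823 + 0.0125] / 0.1000 = 1.9482 ≈ 1.95
N(d₁) = N(1.95) = 0.9744
Δ_call = N(d₁) = 0.9744

0.9744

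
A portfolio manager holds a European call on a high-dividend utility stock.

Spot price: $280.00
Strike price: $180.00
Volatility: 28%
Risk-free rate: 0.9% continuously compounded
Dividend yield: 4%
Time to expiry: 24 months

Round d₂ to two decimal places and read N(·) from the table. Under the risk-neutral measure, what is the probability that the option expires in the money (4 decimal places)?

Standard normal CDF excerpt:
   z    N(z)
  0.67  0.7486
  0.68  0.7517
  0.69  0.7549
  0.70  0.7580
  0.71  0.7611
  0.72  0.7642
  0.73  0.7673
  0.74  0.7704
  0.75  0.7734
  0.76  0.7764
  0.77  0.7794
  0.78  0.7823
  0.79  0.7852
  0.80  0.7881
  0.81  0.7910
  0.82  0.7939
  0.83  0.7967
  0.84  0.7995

0.7764

σ√T = 0.28·√2 = 0.3960
d₁ = [ln(280/180) + (0.009 − 0.04 + 0.28²/2)·2] / 0.3960 = [0.4418 + 0.0164] / 0.3960 = 1.1572 ≈ 1.16
d₂ = d₁ − σ√T = 1.1572 − 0.3960 = 0.7612 ≈ 0.76
Risk-neutral Pr[S_T > K] = N(d₂) = N(0.76) = 0.7764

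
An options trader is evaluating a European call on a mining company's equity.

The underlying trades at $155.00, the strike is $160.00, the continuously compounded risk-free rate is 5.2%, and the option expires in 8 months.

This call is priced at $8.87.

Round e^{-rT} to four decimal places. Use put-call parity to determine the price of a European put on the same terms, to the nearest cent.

$8.41

e^(−rT) = e^(−0.052·0.6667) = 0.9659
Put-call parity: C − P = S − K·e^(−rT) = 155 − 160·0.9659 = 155 − 154.5440 = 0.4560
P = C − (C − P) = 8.87 − (0.4560) = 8.4140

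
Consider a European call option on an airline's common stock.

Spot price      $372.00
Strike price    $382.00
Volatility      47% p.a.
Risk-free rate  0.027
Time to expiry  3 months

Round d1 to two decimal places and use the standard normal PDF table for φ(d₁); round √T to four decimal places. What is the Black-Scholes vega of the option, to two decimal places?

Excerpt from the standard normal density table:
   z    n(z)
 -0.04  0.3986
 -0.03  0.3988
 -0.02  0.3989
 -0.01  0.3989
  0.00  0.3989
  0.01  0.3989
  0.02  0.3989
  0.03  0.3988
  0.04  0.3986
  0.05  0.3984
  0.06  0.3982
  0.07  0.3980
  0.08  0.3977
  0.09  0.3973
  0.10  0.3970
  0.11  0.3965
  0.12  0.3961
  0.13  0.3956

74.18

σ√T = 0.47·√0.25 = 0.2350
ln(S/K) + (r + σ²/2)T = ln(372/382) + (0.027 + 0.47²/2)·0.25 = -0.0265 + 0.0344 = 0.0078
d₁ = 0.0078 / 0.2350 = 0.0333 ≈ 0.03
√T = √0.25 = 0.5000
φ(d₁) = φ(0.03) = 0.3988
vega = S·φ(d₁)·√T = 372·0.3988·0.5000 = 74.1768
(Call and put vega coincide under Black-Scholes.)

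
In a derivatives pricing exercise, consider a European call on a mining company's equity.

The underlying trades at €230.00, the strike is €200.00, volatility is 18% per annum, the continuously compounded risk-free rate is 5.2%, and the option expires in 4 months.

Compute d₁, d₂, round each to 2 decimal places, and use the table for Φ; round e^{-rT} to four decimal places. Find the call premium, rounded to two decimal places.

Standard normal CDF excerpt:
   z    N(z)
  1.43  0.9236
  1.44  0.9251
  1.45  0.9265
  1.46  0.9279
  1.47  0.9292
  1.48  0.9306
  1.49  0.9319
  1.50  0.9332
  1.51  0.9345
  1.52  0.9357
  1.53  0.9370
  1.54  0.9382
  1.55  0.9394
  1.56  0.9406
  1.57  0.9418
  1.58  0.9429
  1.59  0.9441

€33.95

T = 0.3333;  σ√T = 0.1039
d₁ = [ln(230/200) + (0.052 + 0.18²/2)·0.3333] / 0.1039 = [0.1398 + 0.0227] / 0.1039 = 1.5636 ≈ 1.56
d₂ = d₁ − σ√T = 1.5636 − 0.1039 = 1.4597 ≈ 1.46
exp(−rT) = exp(−0.052·0.3333) = 0.9828
C = 230·N(1.56) − 200·0.9828·N(1.46) = 230·0.9406 − 200·0.9828·0.9279 = 216.3380 − 182.3880 = 33.9500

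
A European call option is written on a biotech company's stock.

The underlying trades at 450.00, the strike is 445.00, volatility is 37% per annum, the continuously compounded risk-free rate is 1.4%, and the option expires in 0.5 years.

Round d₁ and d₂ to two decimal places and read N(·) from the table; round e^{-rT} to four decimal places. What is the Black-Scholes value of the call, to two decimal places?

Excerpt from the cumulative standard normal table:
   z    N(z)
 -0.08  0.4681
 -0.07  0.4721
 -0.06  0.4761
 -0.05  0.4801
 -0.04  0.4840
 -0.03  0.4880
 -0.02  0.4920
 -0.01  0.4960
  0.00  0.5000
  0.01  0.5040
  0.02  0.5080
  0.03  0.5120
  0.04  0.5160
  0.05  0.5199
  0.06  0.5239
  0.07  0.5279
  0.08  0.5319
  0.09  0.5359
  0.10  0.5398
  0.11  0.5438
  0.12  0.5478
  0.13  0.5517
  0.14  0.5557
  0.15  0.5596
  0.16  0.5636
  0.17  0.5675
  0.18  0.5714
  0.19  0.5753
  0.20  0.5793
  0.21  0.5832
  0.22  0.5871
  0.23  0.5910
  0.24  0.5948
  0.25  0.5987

σ√T = 0.37·√0.5 = 0.2616
d₁ = [ln(450/445) + (0.014 + 0.37²/2)·0.5] / 0.2616 = [0.0112 + 0.0412] / 0.2616 = 0.2003 which rounds to 0.20
d₂ = d₁ − σ√T = 0.2003 − 0.2616 = -0.0614 which rounds to -0.06
e^(−rT) = e^(−0.014·0.5) = 0.9930
N(d₁) = N(0.20) = 0.5793;  N(d₂) = N(-0.06) = 0.4761
C = 450·0.5793 − 445·0.9930·0.4761 = 260.6850 − 210.3814 = 50.3036

50.30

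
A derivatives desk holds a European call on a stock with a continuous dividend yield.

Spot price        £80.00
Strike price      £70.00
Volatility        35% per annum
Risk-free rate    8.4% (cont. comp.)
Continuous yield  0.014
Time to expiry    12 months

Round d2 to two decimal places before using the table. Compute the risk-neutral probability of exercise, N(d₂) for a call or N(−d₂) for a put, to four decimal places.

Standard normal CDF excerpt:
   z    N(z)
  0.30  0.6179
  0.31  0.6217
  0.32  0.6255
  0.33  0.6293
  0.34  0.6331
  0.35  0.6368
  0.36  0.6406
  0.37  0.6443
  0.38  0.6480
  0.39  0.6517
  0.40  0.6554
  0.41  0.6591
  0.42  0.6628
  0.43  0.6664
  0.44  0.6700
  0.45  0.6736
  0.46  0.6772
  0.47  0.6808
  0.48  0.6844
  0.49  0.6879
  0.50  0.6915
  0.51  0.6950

σ√T = 0.35·√1 = 0.3500
d₁ = [ln(80/70) + (0.084 − 0.014 + 0.35²/2)·1] / 0.3500 = [0.1335 + 0.1313] / 0.3500 = 0.7565 ≈ 0.76
d₂ = d₁ − σ√T = 0.7565 − 0.3500 = 0.4065 ≈ 0.41
Risk-neutral Pr[S_T > K] = N(d₂) = N(0.41) = 0.6591

0.6591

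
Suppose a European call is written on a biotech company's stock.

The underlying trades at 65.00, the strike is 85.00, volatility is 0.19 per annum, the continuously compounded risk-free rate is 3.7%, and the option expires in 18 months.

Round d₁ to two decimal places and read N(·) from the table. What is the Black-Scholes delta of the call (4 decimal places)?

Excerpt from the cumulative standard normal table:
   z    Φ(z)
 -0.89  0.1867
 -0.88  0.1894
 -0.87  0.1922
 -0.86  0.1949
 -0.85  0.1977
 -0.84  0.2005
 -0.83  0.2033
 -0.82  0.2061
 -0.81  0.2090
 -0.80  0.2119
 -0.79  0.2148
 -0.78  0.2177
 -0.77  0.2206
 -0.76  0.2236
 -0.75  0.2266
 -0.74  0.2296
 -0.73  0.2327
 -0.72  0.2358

T = 1.5;  σ√T = 0.2327
ln(S/K) + (r + σ²/2)T = ln(65/85) + (0.037 + 0.19²/2)·1.5 = -0.2683 + 0.0826 = -0.1857
d₁ = -0.1857 / 0.2327 = -0.7980 ≈ -0.80
N(d₁) = N(-0.80) = 0.2119
Δ_call = N(d₁) = 0.2119

0.2119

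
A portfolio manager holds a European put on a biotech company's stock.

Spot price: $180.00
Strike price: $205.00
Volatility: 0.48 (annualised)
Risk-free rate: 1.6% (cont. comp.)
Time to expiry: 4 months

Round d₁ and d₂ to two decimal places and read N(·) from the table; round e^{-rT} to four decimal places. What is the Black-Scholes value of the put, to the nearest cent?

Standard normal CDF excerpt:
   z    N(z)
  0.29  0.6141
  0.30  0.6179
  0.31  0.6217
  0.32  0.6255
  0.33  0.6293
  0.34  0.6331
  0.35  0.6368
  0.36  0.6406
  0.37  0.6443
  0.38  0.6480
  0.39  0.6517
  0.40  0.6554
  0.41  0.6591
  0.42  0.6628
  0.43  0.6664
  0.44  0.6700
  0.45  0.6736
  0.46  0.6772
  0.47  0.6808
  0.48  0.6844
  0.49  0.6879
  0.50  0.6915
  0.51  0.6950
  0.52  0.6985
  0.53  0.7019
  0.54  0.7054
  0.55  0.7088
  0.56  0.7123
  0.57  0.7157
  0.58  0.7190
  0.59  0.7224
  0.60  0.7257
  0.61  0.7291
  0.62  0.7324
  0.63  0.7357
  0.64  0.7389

σ√T = 0.48 × 0.5774 = 0.2771
d₁ = [ln(180/205) + (0.016 + 0.48²/2)·0.3333] / 0.2771 = [-0.1301 + 0.0437] / 0.2771 = -0.3115 ≈ -0.31
d₂ = d₁ − σ√T = -0.3115 − 0.2771 = -0.5886 ≈ -0.59
e^(−rT) = e^(−0.016·0.3333) = 0.9947
P = 205·0.9947·N(0.59) − 180·N(0.31) = 205·0.9947·0.7224 − 180·0.6217 = 147.3071 − 111.9060 = 35.4011

$35.40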